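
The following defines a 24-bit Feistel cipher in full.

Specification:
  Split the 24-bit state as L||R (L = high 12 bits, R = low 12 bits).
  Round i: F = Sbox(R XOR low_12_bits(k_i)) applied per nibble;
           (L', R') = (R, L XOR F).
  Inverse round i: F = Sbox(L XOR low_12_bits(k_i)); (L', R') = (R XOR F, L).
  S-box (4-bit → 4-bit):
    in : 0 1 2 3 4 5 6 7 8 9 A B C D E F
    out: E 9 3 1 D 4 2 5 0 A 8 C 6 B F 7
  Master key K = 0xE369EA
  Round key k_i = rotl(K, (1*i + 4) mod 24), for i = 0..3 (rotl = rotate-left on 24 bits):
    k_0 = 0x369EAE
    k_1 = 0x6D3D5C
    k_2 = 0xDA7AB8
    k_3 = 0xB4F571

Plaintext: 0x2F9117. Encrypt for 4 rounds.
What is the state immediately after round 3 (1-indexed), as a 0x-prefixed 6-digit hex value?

0x130933

s_0 = plaintext = 0x2F9117
s_1 = Round(s_0, k_0) = 0x117533
s_2 = Round(s_1, k_1) = 0x533130
s_3 = Round(s_2, k_2) = 0x130933
s_4 = Round(s_3, k_3) = 0x9337E3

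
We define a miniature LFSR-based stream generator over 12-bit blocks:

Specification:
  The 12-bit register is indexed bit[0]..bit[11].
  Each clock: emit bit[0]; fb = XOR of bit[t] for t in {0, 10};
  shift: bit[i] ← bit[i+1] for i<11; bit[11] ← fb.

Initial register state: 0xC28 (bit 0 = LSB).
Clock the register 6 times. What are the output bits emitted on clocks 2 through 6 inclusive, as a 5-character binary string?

00101

reg_0 = 0xC28
clock 1: out=0, reg = 0xE14
clock 2: out=0, reg = 0xF0A
clock 3: out=0, reg = 0xF85
clock 4: out=1, reg = 0x7C2
clock 5: out=0, reg = 0xBE1
clock 6: out=1, reg = 0xDF0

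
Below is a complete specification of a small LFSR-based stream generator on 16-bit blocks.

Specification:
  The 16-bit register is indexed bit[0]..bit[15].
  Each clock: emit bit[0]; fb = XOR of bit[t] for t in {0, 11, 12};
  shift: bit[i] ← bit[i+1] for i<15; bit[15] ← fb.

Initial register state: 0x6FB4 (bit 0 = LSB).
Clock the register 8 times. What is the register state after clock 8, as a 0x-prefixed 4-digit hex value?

0xAF6F

reg_0 = 0x6FB4
clock 1: out=0, reg = 0xB7DA
clock 2: out=0, reg = 0xDBED
clock 3: out=1, reg = 0xEDF6
clock 4: out=0, reg = 0xF6FB
clock 5: out=1, reg = 0x7B7D
clock 6: out=1, reg = 0xBDBE
clock 7: out=0, reg = 0x5EDF
clock 8: out=1, reg = 0xAF6F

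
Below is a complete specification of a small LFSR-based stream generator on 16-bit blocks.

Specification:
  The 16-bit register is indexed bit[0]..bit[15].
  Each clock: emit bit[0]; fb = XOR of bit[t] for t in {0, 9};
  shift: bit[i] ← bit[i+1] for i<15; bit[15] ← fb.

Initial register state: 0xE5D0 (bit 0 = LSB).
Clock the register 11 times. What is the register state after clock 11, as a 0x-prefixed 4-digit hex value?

reg_0 = 0xE5D0
clock 1: out=0, reg = 0x72E8
clock 2: out=0, reg = 0xB974
clock 3: out=0, reg = 0x5CBA
clock 4: out=0, reg = 0x2E5D
clock 5: out=1, reg = 0x172E
clock 6: out=0, reg = 0x8B97
clock 7: out=1, reg = 0x45CB
clock 8: out=1, reg = 0xA2E5
clock 9: out=1, reg = 0x5172
clock 10: out=0, reg = 0x28B9
clock 11: out=1, reg = 0x945C

0x945C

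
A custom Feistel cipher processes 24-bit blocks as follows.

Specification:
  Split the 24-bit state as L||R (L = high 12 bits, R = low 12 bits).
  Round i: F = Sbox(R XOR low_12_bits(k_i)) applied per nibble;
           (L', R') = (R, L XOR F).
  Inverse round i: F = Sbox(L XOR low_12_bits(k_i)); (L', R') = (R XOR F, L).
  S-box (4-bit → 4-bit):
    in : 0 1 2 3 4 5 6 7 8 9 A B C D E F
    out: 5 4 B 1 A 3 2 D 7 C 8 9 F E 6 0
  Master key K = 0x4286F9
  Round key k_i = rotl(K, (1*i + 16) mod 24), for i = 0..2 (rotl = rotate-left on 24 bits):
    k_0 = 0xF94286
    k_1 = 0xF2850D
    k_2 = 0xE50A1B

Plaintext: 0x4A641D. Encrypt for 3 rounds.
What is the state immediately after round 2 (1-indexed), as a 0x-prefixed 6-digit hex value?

0x66F536

s_0 = plaintext = 0x4A641D
s_1 = Round(s_0, k_0) = 0x41D66F
s_2 = Round(s_1, k_1) = 0x66F536
s_3 = Round(s_2, k_2) = 0x5366D1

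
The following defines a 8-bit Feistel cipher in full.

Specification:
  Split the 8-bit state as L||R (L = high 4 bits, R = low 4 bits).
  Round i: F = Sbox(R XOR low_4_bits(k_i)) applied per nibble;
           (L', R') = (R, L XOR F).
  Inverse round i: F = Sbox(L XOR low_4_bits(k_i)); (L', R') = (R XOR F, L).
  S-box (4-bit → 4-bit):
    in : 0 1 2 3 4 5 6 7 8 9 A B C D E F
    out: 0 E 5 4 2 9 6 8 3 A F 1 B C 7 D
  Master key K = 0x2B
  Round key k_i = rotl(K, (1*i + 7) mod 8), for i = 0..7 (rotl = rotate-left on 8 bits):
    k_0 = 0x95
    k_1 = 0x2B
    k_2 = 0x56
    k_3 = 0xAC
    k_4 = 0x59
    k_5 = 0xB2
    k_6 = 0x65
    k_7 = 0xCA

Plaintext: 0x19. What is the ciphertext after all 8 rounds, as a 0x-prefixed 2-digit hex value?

s_0 = plaintext = 0x19
s_1 = Round(s_0, k_0) = 0x9A
s_2 = Round(s_1, k_1) = 0xA7
s_3 = Round(s_2, k_2) = 0x74
s_4 = Round(s_3, k_3) = 0x44
s_5 = Round(s_4, k_4) = 0x48
s_6 = Round(s_5, k_5) = 0x8B
s_7 = Round(s_6, k_6) = 0xBF
s_8 = Round(s_7, k_7) = 0xF2

0xF2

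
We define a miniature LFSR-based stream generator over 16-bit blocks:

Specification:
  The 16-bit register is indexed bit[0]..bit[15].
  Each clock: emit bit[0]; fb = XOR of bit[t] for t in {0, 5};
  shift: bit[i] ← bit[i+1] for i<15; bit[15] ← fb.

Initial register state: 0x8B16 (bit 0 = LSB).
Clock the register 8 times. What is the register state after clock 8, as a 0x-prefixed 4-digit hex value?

reg_0 = 0x8B16
clock 1: out=0, reg = 0x458B
clock 2: out=1, reg = 0xA2C5
clock 3: out=1, reg = 0xD162
clock 4: out=0, reg = 0xE8B1
clock 5: out=1, reg = 0x7458
clock 6: out=0, reg = 0x3A2C
clock 7: out=0, reg = 0x9D16
clock 8: out=0, reg = 0x4E8B

0x4E8B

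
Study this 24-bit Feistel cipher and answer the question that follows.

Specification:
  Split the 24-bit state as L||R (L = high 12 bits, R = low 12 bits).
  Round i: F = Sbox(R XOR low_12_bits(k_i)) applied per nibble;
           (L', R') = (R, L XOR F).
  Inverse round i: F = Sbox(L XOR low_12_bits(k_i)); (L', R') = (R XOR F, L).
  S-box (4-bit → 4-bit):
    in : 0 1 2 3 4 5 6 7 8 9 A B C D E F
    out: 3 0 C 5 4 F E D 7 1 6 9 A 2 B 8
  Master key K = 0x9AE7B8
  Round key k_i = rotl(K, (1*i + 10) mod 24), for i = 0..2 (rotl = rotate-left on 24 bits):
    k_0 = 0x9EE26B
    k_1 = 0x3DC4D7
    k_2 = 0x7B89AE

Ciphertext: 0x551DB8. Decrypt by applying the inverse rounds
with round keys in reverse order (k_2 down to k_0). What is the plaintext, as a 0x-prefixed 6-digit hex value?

0xB4D0EC

s_0 = ciphertext = 0x551DB8
s_1 = InvRound(s_0, k_2) = 0x730551
s_2 = InvRound(s_1, k_1) = 0x0EC730
s_3 = InvRound(s_2, k_0) = 0xB4D0EC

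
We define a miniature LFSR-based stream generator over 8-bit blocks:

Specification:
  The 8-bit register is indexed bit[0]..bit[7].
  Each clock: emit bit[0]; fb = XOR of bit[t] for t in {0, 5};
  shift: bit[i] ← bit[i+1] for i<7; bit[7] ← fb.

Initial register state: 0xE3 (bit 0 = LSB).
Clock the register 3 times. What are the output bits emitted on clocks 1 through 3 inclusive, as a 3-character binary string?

reg_0 = 0xE3
clock 1: out=1, reg = 0x71
clock 2: out=1, reg = 0x38
clock 3: out=0, reg = 0x9C

110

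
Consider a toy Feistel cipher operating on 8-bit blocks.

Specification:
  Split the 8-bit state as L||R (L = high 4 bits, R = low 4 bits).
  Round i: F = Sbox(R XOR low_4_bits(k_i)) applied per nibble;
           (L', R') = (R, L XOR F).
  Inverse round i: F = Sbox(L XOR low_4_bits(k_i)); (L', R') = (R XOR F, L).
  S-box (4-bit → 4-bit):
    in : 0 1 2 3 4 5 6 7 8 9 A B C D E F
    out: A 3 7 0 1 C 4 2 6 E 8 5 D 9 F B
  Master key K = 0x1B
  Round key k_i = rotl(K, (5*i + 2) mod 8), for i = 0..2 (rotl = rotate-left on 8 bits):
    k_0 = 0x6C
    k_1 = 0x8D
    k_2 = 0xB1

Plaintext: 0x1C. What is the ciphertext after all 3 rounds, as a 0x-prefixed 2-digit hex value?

s_0 = plaintext = 0x1C
s_1 = Round(s_0, k_0) = 0xCB
s_2 = Round(s_1, k_1) = 0xB8
s_3 = Round(s_2, k_2) = 0x85

0x85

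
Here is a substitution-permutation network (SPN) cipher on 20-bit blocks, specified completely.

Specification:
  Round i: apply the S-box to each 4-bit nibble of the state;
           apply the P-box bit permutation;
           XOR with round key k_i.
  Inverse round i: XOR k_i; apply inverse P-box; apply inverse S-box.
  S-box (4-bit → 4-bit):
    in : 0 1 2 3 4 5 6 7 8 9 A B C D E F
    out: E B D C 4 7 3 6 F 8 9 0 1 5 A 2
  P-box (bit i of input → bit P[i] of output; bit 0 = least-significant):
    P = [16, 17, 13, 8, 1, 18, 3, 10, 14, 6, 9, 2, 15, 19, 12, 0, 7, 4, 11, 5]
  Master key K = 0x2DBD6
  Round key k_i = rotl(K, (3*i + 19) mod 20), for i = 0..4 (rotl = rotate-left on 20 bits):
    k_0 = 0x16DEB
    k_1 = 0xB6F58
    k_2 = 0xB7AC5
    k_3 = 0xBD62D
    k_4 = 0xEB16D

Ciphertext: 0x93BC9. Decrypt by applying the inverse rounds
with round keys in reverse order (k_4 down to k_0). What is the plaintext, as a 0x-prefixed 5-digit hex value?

s_0 = ciphertext = 0x93BC9
s_1 = InvRound(s_0, k_4) = 0x2C3F6
s_2 = InvRound(s_1, k_3) = 0x60F2A
s_3 = InvRound(s_2, k_2) = 0xA0182
s_4 = InvRound(s_3, k_1) = 0x5B52D
s_5 = InvRound(s_4, k_0) = 0xDD16B

0xDD16B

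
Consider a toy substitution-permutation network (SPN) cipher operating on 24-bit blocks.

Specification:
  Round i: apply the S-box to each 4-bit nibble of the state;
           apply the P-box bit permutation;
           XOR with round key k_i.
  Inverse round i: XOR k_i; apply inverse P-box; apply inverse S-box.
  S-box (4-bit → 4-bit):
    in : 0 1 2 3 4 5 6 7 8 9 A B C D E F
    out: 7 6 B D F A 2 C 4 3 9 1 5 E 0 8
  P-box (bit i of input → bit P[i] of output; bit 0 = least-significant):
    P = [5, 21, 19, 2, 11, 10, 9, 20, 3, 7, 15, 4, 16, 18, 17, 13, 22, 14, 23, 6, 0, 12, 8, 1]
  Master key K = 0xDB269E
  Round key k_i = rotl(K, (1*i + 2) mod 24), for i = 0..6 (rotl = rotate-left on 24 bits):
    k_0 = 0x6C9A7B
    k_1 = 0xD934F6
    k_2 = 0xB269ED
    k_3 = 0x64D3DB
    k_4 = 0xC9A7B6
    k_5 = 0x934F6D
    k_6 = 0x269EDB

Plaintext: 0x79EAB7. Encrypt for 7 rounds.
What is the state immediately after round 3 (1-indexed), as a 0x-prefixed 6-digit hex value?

0x81E006

s_0 = plaintext = 0x79EAB7
s_1 = Round(s_0, k_0) = 0x24D365
s_2 = Round(s_1, k_1) = 0x3FC0A9
s_3 = Round(s_2, k_2) = 0x81E006
s_4 = Round(s_3, k_3) = 0xC41C53
s_5 = Round(s_4, k_4) = 0x1762DB
s_6 = Round(s_5, k_5) = 0x075895
s_7 = Round(s_6, k_6) = 0x82239E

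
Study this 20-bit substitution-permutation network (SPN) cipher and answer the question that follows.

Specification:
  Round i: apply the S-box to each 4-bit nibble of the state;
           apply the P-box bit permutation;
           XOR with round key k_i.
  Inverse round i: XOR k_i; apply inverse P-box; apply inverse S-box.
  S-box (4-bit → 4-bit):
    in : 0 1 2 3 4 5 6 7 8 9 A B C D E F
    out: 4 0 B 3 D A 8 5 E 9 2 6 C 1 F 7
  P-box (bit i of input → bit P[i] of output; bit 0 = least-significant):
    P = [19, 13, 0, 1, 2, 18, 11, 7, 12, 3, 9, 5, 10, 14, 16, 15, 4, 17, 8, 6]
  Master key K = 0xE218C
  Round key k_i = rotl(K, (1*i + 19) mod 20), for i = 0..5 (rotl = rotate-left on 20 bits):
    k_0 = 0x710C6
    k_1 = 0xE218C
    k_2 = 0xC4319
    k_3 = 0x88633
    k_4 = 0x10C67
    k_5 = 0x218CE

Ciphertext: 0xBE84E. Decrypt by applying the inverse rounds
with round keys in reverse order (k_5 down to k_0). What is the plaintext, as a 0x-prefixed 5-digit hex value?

0x0DA84

s_0 = ciphertext = 0xBE84E
s_1 = InvRound(s_0, k_5) = 0x18D63
s_2 = InvRound(s_1, k_4) = 0x061D1
s_3 = InvRound(s_2, k_3) = 0xC2C62
s_4 = InvRound(s_3, k_2) = 0x43808
s_5 = InvRound(s_4, k_1) = 0xB1D4D
s_6 = InvRound(s_5, k_0) = 0x0DA84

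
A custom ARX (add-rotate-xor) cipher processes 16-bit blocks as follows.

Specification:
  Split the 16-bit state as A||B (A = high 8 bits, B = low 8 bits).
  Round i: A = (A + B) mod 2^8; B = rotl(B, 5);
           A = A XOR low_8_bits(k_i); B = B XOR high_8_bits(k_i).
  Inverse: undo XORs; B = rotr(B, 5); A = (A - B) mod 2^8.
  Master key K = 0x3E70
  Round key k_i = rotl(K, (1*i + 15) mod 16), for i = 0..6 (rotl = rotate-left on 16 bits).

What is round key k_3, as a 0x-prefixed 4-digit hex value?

K = 0x3E70
k_0 = rotl(K, (1*0+15) mod 16) = rotl(K, 15) = 0x1F38
k_1 = rotl(K, (1*1+15) mod 16) = rotl(K, 0) = 0x3E70
k_2 = rotl(K, (1*2+15) mod 16) = rotl(K, 1) = 0x7CE0
k_3 = rotl(K, (1*3+15) mod 16) = rotl(K, 2) = 0xF9C0

0xF9C0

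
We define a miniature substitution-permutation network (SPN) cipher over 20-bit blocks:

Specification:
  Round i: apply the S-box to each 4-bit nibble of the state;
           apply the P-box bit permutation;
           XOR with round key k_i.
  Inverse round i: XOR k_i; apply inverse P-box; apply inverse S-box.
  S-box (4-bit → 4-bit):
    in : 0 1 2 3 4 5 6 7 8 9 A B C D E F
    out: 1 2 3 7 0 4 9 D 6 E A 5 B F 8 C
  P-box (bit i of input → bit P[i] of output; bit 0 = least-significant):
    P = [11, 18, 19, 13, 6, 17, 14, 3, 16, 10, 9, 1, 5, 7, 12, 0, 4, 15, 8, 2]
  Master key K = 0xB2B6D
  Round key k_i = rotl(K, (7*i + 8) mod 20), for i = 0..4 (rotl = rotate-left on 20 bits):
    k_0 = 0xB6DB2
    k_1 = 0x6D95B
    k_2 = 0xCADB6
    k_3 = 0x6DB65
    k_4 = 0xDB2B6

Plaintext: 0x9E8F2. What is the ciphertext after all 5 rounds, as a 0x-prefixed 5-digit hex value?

0x2277C

s_0 = plaintext = 0x9E8F2
s_1 = Round(s_0, k_0) = 0xFA2BF
s_2 = Round(s_1, k_1) = 0xFBC9E
s_3 = Round(s_2, k_2) = 0xFD898
s_4 = Round(s_3, k_3) = 0x88CC8
s_5 = Round(s_4, k_4) = 0x2277C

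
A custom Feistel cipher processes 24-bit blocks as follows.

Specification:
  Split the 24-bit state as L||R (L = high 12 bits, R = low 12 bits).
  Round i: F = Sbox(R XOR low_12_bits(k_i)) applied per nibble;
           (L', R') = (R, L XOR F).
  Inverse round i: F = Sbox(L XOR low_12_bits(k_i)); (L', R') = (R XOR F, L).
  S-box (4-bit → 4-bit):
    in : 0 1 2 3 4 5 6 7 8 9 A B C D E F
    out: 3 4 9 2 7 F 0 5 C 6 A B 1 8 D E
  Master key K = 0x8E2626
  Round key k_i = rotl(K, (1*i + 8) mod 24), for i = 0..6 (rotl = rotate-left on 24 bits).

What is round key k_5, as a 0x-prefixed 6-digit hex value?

0xC4D1C4

K = 0x8E2626
k_0 = rotl(K, (1*0+8) mod 24) = rotl(K, 8) = 0x26268E
k_1 = rotl(K, (1*1+8) mod 24) = rotl(K, 9) = 0x4C4D1C
k_2 = rotl(K, (1*2+8) mod 24) = rotl(K, 10) = 0x989A38
k_3 = rotl(K, (1*3+8) mod 24) = rotl(K, 11) = 0x313471
k_4 = rotl(K, (1*4+8) mod 24) = rotl(K, 12) = 0x6268E2
k_5 = rotl(K, (1*5+8) mod 24) = rotl(K, 13) = 0xC4D1C4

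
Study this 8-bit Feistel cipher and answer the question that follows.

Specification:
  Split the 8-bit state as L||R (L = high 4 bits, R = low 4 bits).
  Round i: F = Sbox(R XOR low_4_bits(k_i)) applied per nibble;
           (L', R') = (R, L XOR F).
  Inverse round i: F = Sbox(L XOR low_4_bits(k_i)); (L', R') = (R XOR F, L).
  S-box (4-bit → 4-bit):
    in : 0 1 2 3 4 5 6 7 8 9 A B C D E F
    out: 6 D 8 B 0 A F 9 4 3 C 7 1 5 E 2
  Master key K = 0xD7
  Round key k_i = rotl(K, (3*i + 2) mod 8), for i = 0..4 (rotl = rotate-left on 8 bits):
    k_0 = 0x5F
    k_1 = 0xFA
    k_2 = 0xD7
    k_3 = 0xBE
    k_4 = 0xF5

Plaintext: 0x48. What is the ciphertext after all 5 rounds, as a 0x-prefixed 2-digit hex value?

0x08

s_0 = plaintext = 0x48
s_1 = Round(s_0, k_0) = 0x8D
s_2 = Round(s_1, k_1) = 0xD1
s_3 = Round(s_2, k_2) = 0x12
s_4 = Round(s_3, k_3) = 0x20
s_5 = Round(s_4, k_4) = 0x08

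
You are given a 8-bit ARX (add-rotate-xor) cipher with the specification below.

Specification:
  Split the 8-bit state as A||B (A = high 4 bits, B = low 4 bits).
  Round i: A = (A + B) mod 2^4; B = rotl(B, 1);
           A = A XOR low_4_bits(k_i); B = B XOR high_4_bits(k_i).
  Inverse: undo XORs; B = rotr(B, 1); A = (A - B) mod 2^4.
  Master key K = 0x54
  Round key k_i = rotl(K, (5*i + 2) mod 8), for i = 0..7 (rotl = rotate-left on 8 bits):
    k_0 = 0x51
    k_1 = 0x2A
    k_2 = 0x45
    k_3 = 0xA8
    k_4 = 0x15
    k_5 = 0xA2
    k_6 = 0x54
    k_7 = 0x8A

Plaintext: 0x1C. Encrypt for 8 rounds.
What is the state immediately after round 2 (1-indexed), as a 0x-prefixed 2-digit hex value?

s_0 = plaintext = 0x1C
s_1 = Round(s_0, k_0) = 0xCC
s_2 = Round(s_1, k_1) = 0x2B
s_3 = Round(s_2, k_2) = 0x83
s_4 = Round(s_3, k_3) = 0x3C
s_5 = Round(s_4, k_4) = 0xA8
s_6 = Round(s_5, k_5) = 0x0B
s_7 = Round(s_6, k_6) = 0xF2
s_8 = Round(s_7, k_7) = 0xBC

0x2B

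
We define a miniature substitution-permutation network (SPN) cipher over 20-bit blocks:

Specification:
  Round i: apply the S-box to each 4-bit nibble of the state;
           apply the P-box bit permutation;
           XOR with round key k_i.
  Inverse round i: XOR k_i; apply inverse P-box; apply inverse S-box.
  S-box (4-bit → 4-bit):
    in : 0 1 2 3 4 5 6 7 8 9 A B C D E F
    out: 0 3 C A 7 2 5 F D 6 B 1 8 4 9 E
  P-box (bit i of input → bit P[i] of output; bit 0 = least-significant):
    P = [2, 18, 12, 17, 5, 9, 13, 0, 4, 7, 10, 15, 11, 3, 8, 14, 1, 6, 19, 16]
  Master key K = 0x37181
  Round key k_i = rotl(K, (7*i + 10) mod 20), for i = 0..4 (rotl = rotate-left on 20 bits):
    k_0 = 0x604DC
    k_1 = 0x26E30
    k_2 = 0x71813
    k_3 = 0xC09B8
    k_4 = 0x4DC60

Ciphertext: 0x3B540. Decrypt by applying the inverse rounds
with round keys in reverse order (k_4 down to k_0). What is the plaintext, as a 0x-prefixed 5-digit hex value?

0x6CD10

s_0 = ciphertext = 0x3B540
s_1 = InvRound(s_0, k_4) = 0xC8063
s_2 = InvRound(s_1, k_3) = 0x14AC0
s_3 = InvRound(s_2, k_2) = 0x1C13F
s_4 = InvRound(s_3, k_1) = 0xE42FE
s_5 = InvRound(s_4, k_0) = 0x6CD10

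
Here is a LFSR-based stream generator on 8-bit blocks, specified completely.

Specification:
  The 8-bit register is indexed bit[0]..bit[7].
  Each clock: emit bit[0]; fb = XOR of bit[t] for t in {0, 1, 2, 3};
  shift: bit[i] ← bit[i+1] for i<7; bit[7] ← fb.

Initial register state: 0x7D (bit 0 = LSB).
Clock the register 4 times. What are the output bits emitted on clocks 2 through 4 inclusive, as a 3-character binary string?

011

reg_0 = 0x7D
clock 1: out=1, reg = 0xBE
clock 2: out=0, reg = 0xDF
clock 3: out=1, reg = 0x6F
clock 4: out=1, reg = 0x37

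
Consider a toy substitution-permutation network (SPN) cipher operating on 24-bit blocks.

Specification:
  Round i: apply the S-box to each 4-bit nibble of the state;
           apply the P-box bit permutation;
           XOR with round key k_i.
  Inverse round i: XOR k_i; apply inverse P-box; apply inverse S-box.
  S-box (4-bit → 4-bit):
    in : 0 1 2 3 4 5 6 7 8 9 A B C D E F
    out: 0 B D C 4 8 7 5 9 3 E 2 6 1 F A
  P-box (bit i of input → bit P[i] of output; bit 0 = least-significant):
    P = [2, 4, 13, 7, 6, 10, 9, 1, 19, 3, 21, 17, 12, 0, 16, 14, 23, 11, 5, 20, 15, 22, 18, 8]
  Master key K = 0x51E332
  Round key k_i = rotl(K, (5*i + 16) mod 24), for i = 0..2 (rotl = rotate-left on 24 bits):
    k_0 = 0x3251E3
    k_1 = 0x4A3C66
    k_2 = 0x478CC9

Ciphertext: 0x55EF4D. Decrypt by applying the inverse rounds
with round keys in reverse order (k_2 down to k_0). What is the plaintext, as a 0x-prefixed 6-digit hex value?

s_0 = ciphertext = 0x55EF4D
s_1 = InvRound(s_0, k_2) = 0x555542
s_2 = InvRound(s_1, k_1) = 0x3A3807
s_3 = InvRound(s_2, k_0) = 0x5C5DD2

0x5C5DD2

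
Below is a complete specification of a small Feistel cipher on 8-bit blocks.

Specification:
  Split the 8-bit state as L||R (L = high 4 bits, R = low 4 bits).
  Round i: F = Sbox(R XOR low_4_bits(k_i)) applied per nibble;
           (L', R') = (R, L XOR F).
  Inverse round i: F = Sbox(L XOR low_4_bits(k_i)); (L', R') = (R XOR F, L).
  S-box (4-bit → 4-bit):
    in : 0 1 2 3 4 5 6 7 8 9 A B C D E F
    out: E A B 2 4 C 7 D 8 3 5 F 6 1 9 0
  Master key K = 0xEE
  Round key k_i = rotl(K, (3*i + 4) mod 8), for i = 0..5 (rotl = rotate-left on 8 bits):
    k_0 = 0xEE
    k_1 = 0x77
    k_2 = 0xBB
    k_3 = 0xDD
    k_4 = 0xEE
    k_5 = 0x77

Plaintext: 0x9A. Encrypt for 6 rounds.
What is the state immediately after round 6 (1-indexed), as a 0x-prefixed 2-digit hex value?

0x50

s_0 = plaintext = 0x9A
s_1 = Round(s_0, k_0) = 0xAD
s_2 = Round(s_1, k_1) = 0xDF
s_3 = Round(s_2, k_2) = 0xF9
s_4 = Round(s_3, k_3) = 0x9B
s_5 = Round(s_4, k_4) = 0xB5
s_6 = Round(s_5, k_5) = 0x50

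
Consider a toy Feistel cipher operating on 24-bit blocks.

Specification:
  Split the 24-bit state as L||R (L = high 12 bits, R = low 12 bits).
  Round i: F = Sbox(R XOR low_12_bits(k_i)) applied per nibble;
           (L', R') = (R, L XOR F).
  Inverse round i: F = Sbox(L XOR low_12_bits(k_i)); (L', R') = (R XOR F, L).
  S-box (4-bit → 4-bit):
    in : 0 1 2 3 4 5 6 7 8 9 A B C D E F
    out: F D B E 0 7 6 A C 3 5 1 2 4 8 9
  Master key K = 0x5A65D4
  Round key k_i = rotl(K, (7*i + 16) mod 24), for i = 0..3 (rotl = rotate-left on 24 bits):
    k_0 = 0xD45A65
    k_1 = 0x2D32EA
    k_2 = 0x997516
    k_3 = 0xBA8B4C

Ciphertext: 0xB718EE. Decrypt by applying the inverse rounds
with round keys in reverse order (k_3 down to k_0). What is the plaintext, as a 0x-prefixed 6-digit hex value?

s_0 = ciphertext = 0xB718EE
s_1 = InvRound(s_0, k_3) = 0x70AB71
s_2 = InvRound(s_1, k_2) = 0x0A370A
s_3 = InvRound(s_2, k_1) = 0xC090A3
s_4 = InvRound(s_3, k_0) = 0x6C1C09

0x6C1C09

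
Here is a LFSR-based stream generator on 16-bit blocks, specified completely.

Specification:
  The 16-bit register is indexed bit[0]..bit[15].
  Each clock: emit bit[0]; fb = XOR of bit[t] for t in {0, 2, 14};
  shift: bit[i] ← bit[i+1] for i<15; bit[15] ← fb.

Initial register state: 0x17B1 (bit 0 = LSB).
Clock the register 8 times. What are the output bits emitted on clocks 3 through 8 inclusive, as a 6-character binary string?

001101

reg_0 = 0x17B1
clock 1: out=1, reg = 0x8BD8
clock 2: out=0, reg = 0x45EC
clock 3: out=0, reg = 0x22F6
clock 4: out=0, reg = 0x917B
clock 5: out=1, reg = 0xC8BD
clock 6: out=1, reg = 0xE45E
clock 7: out=0, reg = 0x722F
clock 8: out=1, reg = 0xB917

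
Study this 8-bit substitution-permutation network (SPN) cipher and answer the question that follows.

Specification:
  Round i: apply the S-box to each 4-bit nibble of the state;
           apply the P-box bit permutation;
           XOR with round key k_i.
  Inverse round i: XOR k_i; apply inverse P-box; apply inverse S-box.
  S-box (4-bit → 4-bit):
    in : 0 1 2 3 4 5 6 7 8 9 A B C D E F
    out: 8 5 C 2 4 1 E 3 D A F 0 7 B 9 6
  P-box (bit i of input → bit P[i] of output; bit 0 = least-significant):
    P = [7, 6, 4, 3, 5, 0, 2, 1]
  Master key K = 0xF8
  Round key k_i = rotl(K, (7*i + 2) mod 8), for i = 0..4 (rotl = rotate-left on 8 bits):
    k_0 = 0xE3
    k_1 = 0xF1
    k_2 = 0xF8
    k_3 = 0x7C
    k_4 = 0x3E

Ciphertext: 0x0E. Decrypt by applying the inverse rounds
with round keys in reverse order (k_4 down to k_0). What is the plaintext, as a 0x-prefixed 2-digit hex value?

s_0 = ciphertext = 0x0E
s_1 = InvRound(s_0, k_4) = 0x54
s_2 = InvRound(s_1, k_3) = 0x50
s_3 = InvRound(s_2, k_2) = 0x5E
s_4 = InvRound(s_3, k_1) = 0xAE
s_5 = InvRound(s_4, k_0) = 0xF9

0xF9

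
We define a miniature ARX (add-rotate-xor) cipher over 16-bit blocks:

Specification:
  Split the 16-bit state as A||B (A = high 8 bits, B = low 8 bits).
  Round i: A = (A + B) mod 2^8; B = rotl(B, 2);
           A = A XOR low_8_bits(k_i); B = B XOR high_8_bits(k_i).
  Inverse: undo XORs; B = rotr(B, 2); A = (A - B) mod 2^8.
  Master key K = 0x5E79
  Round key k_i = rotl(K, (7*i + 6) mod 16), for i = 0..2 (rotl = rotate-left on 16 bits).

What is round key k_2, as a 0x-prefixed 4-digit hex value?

K = 0x5E79
k_0 = rotl(K, (7*0+6) mod 16) = rotl(K, 6) = 0x9E57
k_1 = rotl(K, (7*1+6) mod 16) = rotl(K, 13) = 0x2BCF
k_2 = rotl(K, (7*2+6) mod 16) = rotl(K, 4) = 0xE795

0xE795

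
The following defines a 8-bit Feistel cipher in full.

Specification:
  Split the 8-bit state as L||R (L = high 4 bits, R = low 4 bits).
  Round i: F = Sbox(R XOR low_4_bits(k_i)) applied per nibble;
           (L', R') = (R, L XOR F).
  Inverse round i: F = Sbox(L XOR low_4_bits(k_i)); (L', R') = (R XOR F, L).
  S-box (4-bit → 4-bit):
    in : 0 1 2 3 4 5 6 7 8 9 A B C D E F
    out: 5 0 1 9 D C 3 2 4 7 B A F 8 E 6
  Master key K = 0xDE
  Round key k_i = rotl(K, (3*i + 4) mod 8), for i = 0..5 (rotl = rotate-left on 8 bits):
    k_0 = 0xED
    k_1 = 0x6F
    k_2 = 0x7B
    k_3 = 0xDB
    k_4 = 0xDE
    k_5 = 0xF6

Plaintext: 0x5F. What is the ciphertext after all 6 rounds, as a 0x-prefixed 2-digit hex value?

s_0 = plaintext = 0x5F
s_1 = Round(s_0, k_0) = 0xF4
s_2 = Round(s_1, k_1) = 0x45
s_3 = Round(s_2, k_2) = 0x5A
s_4 = Round(s_3, k_3) = 0xA5
s_5 = Round(s_4, k_4) = 0x50
s_6 = Round(s_5, k_5) = 0x06

0x06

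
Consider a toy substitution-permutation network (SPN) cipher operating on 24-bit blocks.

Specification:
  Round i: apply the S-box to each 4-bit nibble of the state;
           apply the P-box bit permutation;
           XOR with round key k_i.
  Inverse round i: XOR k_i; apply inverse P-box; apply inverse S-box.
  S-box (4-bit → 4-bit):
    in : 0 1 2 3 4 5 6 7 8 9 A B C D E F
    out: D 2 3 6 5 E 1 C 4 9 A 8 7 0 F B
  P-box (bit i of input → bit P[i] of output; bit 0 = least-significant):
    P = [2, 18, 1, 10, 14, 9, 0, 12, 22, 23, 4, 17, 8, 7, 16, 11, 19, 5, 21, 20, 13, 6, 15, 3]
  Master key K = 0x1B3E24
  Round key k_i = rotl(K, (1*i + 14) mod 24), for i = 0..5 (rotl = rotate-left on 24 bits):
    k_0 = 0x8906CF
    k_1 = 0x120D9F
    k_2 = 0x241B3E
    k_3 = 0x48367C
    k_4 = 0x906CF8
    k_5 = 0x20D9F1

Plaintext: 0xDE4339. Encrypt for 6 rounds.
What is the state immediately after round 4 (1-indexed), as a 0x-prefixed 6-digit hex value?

0xAE04B1

s_0 = plaintext = 0xDE4339
s_1 = Round(s_0, k_0) = 0x3001FA
s_2 = Round(s_1, k_1) = 0xAFD2DF
s_3 = Round(s_2, k_2) = 0xF81F52
s_4 = Round(s_3, k_3) = 0xAE04B1
s_5 = Round(s_4, k_4) = 0xED7580
s_6 = Round(s_5, k_5) = 0xA375AE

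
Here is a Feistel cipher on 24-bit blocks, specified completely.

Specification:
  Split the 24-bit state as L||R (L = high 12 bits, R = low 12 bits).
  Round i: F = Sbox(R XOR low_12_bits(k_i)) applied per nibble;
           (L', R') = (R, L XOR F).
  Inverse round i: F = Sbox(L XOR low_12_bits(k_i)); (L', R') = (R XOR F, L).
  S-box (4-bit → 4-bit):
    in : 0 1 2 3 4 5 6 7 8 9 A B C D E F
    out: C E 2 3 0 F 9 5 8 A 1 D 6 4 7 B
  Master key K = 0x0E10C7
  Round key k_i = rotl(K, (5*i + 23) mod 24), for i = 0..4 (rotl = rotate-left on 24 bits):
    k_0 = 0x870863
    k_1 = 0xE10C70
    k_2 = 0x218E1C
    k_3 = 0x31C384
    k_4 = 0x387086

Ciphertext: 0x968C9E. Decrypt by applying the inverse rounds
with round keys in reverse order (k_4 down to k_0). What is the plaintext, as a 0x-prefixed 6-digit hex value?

s_0 = ciphertext = 0x968C9E
s_1 = InvRound(s_0, k_4) = 0x6E9968
s_2 = InvRound(s_1, k_3) = 0x6FC6E9
s_3 = InvRound(s_2, k_2) = 0xE956FC
s_4 = InvRound(s_3, k_1) = 0x483E95
s_5 = InvRound(s_4, k_0) = 0x8E9483

0x8E9483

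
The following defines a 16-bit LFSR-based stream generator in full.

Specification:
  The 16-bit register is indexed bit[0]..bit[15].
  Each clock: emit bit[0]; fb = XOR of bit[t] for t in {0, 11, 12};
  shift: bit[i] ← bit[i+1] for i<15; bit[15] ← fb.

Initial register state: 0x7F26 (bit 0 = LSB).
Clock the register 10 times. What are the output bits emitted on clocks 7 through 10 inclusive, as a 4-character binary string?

0011

reg_0 = 0x7F26
clock 1: out=0, reg = 0x3F93
clock 2: out=1, reg = 0x9FC9
clock 3: out=1, reg = 0xCFE4
clock 4: out=0, reg = 0xE7F2
clock 5: out=0, reg = 0x73F9
clock 6: out=1, reg = 0x39FC
clock 7: out=0, reg = 0x1CFE
clock 8: out=0, reg = 0x0E7F
clock 9: out=1, reg = 0x073F
clock 10: out=1, reg = 0x839F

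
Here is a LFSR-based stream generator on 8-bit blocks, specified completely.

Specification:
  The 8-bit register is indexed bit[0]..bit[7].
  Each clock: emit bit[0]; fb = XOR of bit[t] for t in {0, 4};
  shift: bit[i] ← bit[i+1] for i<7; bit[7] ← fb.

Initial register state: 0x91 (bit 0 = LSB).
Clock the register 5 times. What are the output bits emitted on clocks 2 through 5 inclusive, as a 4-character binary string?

reg_0 = 0x91
clock 1: out=1, reg = 0x48
clock 2: out=0, reg = 0x24
clock 3: out=0, reg = 0x12
clock 4: out=0, reg = 0x89
clock 5: out=1, reg = 0xC4

0001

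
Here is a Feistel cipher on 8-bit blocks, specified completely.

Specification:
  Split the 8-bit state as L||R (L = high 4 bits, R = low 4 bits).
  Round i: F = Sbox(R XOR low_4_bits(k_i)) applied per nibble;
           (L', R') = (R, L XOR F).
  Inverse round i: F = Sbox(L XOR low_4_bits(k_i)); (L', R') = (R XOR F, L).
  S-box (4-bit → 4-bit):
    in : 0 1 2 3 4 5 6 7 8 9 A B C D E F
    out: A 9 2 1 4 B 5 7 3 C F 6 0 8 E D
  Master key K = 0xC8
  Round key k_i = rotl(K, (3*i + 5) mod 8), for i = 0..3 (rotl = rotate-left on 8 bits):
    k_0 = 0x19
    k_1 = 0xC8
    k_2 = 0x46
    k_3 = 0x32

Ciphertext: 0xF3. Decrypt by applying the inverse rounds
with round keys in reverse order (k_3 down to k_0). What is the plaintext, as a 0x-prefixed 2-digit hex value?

s_0 = ciphertext = 0xF3
s_1 = InvRound(s_0, k_3) = 0xBF
s_2 = InvRound(s_1, k_2) = 0x7B
s_3 = InvRound(s_2, k_1) = 0x67
s_4 = InvRound(s_3, k_0) = 0xA6

0xA6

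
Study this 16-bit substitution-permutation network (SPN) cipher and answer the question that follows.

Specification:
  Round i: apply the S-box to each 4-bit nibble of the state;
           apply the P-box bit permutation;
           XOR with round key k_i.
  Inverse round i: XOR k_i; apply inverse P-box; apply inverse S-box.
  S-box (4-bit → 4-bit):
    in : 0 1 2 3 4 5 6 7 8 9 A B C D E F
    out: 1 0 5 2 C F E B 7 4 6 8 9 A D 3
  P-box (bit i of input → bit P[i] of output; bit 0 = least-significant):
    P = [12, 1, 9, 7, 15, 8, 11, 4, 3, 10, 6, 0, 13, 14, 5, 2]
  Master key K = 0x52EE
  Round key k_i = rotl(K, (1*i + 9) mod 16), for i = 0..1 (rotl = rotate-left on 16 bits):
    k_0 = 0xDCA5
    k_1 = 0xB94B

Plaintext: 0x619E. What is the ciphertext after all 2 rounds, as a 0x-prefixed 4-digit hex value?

0x5D2A

s_0 = plaintext = 0x619E
s_1 = Round(s_0, k_0) = 0x8601
s_2 = Round(s_1, k_1) = 0x5D2A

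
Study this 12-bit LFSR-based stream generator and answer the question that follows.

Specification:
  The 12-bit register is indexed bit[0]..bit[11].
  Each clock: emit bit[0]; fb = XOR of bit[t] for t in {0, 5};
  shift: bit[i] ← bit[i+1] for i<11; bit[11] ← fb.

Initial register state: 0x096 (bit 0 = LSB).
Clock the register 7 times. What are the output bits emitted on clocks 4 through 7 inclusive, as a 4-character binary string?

0100

reg_0 = 0x096
clock 1: out=0, reg = 0x04B
clock 2: out=1, reg = 0x825
clock 3: out=1, reg = 0x412
clock 4: out=0, reg = 0x209
clock 5: out=1, reg = 0x904
clock 6: out=0, reg = 0x482
clock 7: out=0, reg = 0x241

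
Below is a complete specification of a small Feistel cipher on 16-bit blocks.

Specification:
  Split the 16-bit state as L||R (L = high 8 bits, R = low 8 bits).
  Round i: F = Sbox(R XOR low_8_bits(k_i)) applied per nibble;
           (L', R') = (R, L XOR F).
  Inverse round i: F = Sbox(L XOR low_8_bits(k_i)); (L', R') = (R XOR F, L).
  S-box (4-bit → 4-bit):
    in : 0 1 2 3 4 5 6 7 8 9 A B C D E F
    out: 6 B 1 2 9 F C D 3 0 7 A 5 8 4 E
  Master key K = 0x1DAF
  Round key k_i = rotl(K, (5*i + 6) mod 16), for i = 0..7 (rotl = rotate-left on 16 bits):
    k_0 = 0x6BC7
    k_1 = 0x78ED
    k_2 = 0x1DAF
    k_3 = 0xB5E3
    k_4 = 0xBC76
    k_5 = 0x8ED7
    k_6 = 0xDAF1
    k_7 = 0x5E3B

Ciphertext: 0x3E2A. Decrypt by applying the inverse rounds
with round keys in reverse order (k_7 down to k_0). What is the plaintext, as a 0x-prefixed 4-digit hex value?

0xD019

s_0 = ciphertext = 0x3E2A
s_1 = InvRound(s_0, k_7) = 0x453E
s_2 = InvRound(s_1, k_6) = 0x9745
s_3 = InvRound(s_2, k_5) = 0xD397
s_4 = InvRound(s_3, k_4) = 0xE8D3
s_5 = InvRound(s_4, k_3) = 0xB9E8
s_6 = InvRound(s_5, k_2) = 0x54B9
s_7 = InvRound(s_6, k_1) = 0x1954
s_8 = InvRound(s_7, k_0) = 0xD019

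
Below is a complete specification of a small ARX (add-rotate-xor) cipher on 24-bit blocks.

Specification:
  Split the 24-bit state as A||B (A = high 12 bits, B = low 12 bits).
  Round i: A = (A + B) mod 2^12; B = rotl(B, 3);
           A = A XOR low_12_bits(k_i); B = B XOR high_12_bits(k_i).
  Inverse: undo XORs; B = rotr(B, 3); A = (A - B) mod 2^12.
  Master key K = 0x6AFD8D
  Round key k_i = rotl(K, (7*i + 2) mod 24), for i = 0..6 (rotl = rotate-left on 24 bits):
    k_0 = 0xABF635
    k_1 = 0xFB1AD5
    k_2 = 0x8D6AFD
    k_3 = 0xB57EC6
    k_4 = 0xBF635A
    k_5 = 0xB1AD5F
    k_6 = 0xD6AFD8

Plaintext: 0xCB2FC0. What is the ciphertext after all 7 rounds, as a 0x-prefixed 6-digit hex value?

0x06FC31

s_0 = plaintext = 0xCB2FC0
s_1 = Round(s_0, k_0) = 0xA474B8
s_2 = Round(s_1, k_1) = 0x42AA73
s_3 = Round(s_2, k_2) = 0x460B4B
s_4 = Round(s_3, k_3) = 0x16D10A
s_5 = Round(s_4, k_4) = 0x12D3A6
s_6 = Round(s_5, k_5) = 0x98C62B
s_7 = Round(s_6, k_6) = 0x06FC31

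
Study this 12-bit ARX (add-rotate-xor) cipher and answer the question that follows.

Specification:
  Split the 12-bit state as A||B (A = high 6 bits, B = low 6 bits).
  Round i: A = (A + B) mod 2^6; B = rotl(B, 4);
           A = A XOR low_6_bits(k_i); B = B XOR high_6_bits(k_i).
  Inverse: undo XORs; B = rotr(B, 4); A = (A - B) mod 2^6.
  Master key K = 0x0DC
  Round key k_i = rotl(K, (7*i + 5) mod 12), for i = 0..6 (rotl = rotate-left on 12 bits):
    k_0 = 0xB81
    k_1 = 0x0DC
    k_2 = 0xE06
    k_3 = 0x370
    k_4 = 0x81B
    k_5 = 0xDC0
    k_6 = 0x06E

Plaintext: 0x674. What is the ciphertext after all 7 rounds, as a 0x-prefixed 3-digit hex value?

0x9D2

s_0 = plaintext = 0x674
s_1 = Round(s_0, k_0) = 0x323
s_2 = Round(s_1, k_1) = 0xCFB
s_3 = Round(s_2, k_2) = 0xA06
s_4 = Round(s_3, k_3) = 0x7AC
s_5 = Round(s_4, k_4) = 0x46B
s_6 = Round(s_5, k_5) = 0xF0D
s_7 = Round(s_6, k_6) = 0x9D2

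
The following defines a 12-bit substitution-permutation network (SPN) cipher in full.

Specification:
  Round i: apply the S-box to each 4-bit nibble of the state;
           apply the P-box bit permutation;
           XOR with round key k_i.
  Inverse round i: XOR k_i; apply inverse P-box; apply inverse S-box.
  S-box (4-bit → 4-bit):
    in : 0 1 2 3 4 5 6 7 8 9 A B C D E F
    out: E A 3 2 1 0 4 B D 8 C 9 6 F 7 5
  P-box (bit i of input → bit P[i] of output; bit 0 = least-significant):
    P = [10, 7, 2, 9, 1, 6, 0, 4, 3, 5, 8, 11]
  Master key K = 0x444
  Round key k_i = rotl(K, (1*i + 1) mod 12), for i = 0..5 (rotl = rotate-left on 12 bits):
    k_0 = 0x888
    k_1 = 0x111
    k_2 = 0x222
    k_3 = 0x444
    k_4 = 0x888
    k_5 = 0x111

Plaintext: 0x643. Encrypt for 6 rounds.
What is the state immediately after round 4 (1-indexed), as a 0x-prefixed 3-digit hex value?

0x32A

s_0 = plaintext = 0x643
s_1 = Round(s_0, k_0) = 0x90A
s_2 = Round(s_1, k_1) = 0xB44
s_3 = Round(s_2, k_2) = 0xE28
s_4 = Round(s_3, k_3) = 0x32A
s_5 = Round(s_4, k_4) = 0xAEE
s_6 = Round(s_5, k_5) = 0xCD6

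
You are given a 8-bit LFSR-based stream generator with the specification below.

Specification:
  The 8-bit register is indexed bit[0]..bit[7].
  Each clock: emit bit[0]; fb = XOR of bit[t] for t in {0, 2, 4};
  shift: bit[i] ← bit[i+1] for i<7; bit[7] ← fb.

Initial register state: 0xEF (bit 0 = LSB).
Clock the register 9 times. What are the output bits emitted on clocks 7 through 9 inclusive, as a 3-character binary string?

110

reg_0 = 0xEF
clock 1: out=1, reg = 0x77
clock 2: out=1, reg = 0xBB
clock 3: out=1, reg = 0x5D
clock 4: out=1, reg = 0xAE
clock 5: out=0, reg = 0xD7
clock 6: out=1, reg = 0xEB
clock 7: out=1, reg = 0xF5
clock 8: out=1, reg = 0xFA
clock 9: out=0, reg = 0xFD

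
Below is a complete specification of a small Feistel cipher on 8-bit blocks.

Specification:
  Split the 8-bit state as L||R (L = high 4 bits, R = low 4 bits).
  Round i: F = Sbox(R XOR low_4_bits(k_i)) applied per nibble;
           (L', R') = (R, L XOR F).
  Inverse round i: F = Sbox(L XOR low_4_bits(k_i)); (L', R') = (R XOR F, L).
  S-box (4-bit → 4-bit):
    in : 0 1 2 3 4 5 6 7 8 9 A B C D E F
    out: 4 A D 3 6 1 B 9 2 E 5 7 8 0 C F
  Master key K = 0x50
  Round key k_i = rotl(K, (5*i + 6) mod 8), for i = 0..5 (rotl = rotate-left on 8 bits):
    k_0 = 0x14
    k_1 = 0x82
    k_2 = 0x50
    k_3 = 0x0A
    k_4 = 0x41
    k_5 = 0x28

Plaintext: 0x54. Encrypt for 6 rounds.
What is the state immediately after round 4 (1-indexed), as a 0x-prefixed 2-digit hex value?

0x8A

s_0 = plaintext = 0x54
s_1 = Round(s_0, k_0) = 0x41
s_2 = Round(s_1, k_1) = 0x17
s_3 = Round(s_2, k_2) = 0x78
s_4 = Round(s_3, k_3) = 0x8A
s_5 = Round(s_4, k_4) = 0xAF
s_6 = Round(s_5, k_5) = 0xF3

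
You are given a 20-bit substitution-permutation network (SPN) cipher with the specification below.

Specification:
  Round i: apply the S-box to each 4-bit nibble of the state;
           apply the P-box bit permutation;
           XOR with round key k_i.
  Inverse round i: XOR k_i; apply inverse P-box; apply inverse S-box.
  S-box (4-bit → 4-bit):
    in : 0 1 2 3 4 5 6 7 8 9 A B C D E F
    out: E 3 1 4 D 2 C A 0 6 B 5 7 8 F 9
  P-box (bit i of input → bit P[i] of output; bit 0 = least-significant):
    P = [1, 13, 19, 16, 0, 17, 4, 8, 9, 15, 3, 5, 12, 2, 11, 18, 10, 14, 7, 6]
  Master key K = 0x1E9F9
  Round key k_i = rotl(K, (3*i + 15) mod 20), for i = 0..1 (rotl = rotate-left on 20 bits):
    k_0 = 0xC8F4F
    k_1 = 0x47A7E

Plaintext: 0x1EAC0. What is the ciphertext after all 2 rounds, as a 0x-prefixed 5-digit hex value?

0x3D9F8

s_0 = plaintext = 0x1EAC0
s_1 = Round(s_0, k_0) = 0x3717A
s_2 = Round(s_1, k_1) = 0x3D9F8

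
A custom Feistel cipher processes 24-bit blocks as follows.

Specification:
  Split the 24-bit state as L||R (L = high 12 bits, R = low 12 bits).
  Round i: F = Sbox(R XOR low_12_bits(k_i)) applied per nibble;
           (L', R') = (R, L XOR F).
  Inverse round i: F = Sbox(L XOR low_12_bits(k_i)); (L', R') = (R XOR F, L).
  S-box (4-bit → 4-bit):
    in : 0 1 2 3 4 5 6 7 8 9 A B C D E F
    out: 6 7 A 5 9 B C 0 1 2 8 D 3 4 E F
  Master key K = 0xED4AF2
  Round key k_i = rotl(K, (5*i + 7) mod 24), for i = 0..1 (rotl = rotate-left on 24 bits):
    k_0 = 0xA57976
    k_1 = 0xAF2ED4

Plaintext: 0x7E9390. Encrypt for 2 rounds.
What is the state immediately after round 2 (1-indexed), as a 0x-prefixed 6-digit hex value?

0xF054D7

s_0 = plaintext = 0x7E9390
s_1 = Round(s_0, k_0) = 0x390F05
s_2 = Round(s_1, k_1) = 0xF054D7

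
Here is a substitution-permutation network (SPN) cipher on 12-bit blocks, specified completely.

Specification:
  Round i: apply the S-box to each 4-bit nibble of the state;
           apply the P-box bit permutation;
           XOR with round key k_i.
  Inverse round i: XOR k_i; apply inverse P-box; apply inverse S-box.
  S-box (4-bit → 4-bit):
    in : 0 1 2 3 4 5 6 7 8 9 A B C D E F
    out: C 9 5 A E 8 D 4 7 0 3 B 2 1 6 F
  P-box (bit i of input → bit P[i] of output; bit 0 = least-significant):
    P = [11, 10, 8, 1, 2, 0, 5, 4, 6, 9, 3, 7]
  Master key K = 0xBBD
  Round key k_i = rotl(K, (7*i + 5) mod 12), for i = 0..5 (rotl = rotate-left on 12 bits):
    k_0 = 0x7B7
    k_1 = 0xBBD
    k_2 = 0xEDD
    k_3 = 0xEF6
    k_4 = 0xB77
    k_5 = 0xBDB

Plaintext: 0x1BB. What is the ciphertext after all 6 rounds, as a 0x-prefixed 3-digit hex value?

0x409

s_0 = plaintext = 0x1BB
s_1 = Round(s_0, k_0) = 0xB60
s_2 = Round(s_1, k_1) = 0x84B
s_3 = Round(s_2, k_2) = 0x0A6
s_4 = Round(s_3, k_3) = 0x779
s_5 = Round(s_4, k_4) = 0xB5F
s_6 = Round(s_5, k_5) = 0x409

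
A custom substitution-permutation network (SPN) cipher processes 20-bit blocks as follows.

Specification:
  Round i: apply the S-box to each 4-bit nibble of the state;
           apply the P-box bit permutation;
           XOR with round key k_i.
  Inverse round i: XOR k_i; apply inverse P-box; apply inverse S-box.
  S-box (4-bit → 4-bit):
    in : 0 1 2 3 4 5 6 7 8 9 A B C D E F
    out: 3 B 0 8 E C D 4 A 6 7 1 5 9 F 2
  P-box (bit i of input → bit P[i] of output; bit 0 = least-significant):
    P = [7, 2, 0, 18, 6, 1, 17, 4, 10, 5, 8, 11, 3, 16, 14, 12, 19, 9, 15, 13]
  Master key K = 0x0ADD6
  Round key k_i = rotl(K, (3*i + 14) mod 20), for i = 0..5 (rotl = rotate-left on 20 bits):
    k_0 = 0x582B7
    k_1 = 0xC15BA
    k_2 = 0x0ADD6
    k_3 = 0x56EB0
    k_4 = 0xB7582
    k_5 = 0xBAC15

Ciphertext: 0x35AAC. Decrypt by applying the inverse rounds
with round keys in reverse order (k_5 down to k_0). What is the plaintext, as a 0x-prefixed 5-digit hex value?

0x1E5C3

s_0 = ciphertext = 0x35AAC
s_1 = InvRound(s_0, k_5) = 0xE603C
s_2 = InvRound(s_1, k_4) = 0x21A81
s_3 = InvRound(s_2, k_3) = 0x34055
s_4 = InvRound(s_3, k_2) = 0x5969C
s_5 = InvRound(s_4, k_1) = 0xAF9FF
s_6 = InvRound(s_5, k_0) = 0x1E5C3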